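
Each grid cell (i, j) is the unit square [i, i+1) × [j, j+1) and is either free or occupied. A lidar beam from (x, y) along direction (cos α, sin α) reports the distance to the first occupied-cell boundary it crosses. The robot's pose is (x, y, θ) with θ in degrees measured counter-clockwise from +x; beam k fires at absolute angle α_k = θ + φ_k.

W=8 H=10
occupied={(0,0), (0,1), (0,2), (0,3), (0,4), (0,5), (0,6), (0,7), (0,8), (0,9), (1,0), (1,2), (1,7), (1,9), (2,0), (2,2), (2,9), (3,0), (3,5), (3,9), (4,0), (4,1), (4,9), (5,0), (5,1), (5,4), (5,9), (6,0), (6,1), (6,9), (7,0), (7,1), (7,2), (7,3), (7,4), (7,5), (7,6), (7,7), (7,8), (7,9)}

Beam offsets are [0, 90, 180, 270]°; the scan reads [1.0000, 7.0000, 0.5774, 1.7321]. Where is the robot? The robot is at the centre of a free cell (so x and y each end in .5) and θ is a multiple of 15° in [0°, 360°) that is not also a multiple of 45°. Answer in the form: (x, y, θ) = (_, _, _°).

The pose lattice has 40·16 = 640 candidates. Test each by forward raycasting.
  (3.5, 8.5, 30°): beam 2 = 0.5774 ≠ 7.0000 ✗
  (6.5, 3.5, 105°): beam 1 = 5.6940 ≠ 1.0000 ✗
  (4.5, 5.5, 165°): beam 1 = 0.5176 ≠ 1.0000 ✗
  (1.5, 6.5, 210°): beam 1 = 0.5774 ≠ 1.0000 ✗
  (3.5, 4.5, 255°): beam 1 = 1.9319 ≠ 1.0000 ✗
  …
  (3.5, 2.5, 330°): r_1=1.0000, r_2=7.0000, r_3=0.5774, r_4=1.7321 — all match ✓
Unique over the lattice → pose = (3.5, 2.5, 330°).

(x, y, θ) = (3.5, 2.5, 330°)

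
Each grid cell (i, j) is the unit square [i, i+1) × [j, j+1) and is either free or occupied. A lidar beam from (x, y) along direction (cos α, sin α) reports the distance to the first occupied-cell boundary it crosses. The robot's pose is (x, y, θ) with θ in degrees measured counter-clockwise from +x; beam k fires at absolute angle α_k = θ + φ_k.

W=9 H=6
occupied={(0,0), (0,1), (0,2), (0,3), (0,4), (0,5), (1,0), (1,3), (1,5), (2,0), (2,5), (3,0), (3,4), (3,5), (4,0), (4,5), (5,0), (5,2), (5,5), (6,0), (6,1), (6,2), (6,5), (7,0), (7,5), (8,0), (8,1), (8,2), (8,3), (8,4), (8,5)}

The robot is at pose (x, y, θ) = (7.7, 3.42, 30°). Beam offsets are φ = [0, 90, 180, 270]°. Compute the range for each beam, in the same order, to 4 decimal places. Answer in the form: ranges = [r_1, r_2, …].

ranges = [0.3464, 1.8244, 0.8400, 0.6000]

beam 1: φ=0°, α=30°
  direction (0.8660, 0.5000); cell (7,3); t to first gridline: x 0.3464, y 1.1600 (then +1.1547 / +2.0000)
    (8,3) via x @ 0.3464  # hit
  → r_1 = 0.3464
beam 2: φ=90°, α=120°
  direction (-0.5000, 0.8660); cell (7,3); t to first gridline: x 1.4000, y 0.6697 (then +2.0000 / +1.1547)
    (7,4) via y @ 0.6697
    (6,4) via x @ 1.4000
    (6,5) via y @ 1.8244  # hit
  → r_2 = 1.8244
beam 3: φ=180°, α=210°
  direction (-0.8660, -0.5000); cell (7,3); t to first gridline: x 0.8083, y 0.8400 (then +1.1547 / +2.0000)
    (6,3) via x @ 0.8083
    (6,2) via y @ 0.8400  # hit
  → r_3 = 0.8400
beam 4: φ=270°, α=300°
  direction (0.5000, -0.8660); cell (7,3); t to first gridline: x 0.6000, y 0.4850 (then +2.0000 / +1.1547)
    (7,2) via y @ 0.4850
    (8,2) via x @ 0.6000  # hit
  → r_4 = 0.6000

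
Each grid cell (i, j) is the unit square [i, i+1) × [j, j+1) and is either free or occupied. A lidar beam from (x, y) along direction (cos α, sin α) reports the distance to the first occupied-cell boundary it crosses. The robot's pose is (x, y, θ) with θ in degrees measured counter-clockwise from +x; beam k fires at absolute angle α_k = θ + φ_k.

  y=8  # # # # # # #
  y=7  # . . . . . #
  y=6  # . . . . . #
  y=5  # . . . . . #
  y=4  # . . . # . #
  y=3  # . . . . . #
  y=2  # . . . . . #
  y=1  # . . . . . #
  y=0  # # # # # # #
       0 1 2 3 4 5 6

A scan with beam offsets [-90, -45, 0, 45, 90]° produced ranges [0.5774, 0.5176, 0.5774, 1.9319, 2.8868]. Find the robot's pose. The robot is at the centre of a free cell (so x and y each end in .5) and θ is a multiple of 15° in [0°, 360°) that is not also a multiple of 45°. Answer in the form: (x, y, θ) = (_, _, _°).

(x, y, θ) = (5.5, 1.5, 30°)

The pose lattice has 34·16 = 544 candidates. Test each by forward raycasting.
  (3.5, 2.5, 120°): beam 1 = 2.8868 ≠ 0.5774 ✗
  (5.5, 6.5, 195°): beam 1 = 1.5529 ≠ 0.5774 ✗
  (4.5, 2.5, 15°): beam 1 = 1.5529 ≠ 0.5774 ✗
  …
  (5.5, 1.5, 30°): r_1=0.5774, r_2=0.5176, r_3=0.5774, r_4=1.9319, r_5=2.8868 — all match ✓
Unique over the lattice → pose = (5.5, 1.5, 30°).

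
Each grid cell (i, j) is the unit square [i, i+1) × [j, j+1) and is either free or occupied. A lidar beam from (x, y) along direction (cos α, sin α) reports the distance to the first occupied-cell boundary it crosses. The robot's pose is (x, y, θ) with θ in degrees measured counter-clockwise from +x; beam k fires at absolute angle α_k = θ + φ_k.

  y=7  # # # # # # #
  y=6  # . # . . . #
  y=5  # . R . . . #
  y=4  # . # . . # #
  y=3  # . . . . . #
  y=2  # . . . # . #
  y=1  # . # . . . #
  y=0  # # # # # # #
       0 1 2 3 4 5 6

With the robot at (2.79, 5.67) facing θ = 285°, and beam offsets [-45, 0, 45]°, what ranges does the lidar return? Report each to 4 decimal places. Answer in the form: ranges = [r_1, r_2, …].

beam 1: φ=-45°, α=240°
  d=(-0.5000,-0.8660)  start (2,5)  tX=1.5800 tY=0.7736  stride 1/|dx|=2.0000 1/|dy|=1.1547
    cross y-line → (2,4), t=0.7736 (wall)
  → r_1 = 0.7736
beam 2: φ=0°, α=285°
  d=(0.2588,-0.9659)  start (2,5)  tX=0.8114 tY=0.6936  stride 1/|dx|=3.8637 1/|dy|=1.0353
    cross y-line → (2,4), t=0.6936 (wall)
  → r_2 = 0.6936
beam 3: φ=45°, α=330°
  d=(0.8660,-0.5000)  start (2,5)  tX=0.2425 tY=1.3400  stride 1/|dx|=1.1547 1/|dy|=2.0000
    cross x-line → (3,5), t=0.2425
    cross y-line → (3,4), t=1.3400
    cross x-line → (4,4), t=1.3972
    cross x-line → (5,4), t=2.5519 (wall)
  → r_3 = 2.5519

ranges = [0.7736, 0.6936, 2.5519]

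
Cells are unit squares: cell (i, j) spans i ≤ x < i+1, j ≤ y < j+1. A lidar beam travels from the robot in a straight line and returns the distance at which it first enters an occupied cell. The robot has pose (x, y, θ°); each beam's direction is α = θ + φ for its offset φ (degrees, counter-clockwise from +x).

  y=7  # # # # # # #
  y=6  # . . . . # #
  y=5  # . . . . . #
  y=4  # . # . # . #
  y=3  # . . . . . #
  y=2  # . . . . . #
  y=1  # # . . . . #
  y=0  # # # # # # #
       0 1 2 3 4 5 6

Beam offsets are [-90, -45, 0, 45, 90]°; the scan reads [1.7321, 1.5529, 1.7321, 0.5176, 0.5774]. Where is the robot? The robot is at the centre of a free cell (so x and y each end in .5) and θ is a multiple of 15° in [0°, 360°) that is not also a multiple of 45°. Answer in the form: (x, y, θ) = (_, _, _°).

Enumerate (i+0.5, j+0.5, θ) over the 26 free cells and 16 admissible headings. For each, cast all 5 beams and compare to the given ranges.
  (2.5, 6.5, 165°): beam 1 = 0.5176 ≠ 1.7321 ✗
  (5.5, 5.5, 195°): beam 1 = 0.5176 ≠ 1.7321 ✗
  (5.5, 3.5, 120°): beam 1 = 0.5774 ≠ 1.7321 ✗
  (1.5, 2.5, 30°): beam 1 = 0.5774 ≠ 1.7321 ✗
  …
  (2.5, 5.5, 210°): r_1=1.7321, r_2=1.5529, r_3=1.7321, r_4=0.5176, r_5=0.5774 — all match ✓
No second candidate reproduces the full scan.

(x, y, θ) = (2.5, 5.5, 210°)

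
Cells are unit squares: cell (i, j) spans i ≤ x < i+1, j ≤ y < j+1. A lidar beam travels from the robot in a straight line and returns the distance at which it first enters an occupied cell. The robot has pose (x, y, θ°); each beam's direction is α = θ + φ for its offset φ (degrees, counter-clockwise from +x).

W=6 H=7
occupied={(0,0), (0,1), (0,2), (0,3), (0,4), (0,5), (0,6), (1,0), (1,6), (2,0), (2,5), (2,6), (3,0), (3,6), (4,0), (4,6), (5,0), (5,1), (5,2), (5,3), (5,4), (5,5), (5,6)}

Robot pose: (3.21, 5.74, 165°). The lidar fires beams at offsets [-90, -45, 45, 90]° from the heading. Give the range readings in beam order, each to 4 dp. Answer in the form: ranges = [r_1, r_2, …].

beam 1: φ=-90°, α=75°
  cosα=0.2588 sinα=0.9659 | (3,5) | tMaxX 3.0523 tMaxY 0.2692 | tΔX 3.8637 tΔY 1.0353
    t=0.2692 [y] (3,6) — stop
  → r_1 = 0.2692
beam 2: φ=-45°, α=120°
  cosα=-0.5000 sinα=0.8660 | (3,5) | tMaxX 0.4200 tMaxY 0.3002 | tΔX 2.0000 tΔY 1.1547
    t=0.3002 [y] (3,6) — stop
  → r_2 = 0.3002
beam 3: φ=45°, α=210°
  cosα=-0.8660 sinα=-0.5000 | (3,5) | tMaxX 0.2425 tMaxY 1.4800 | tΔX 1.1547 tΔY 2.0000
    t=0.2425 [x] (2,5) — stop
  → r_3 = 0.2425
beam 4: φ=90°, α=255°
  cosα=-0.2588 sinα=-0.9659 | (3,5) | tMaxX 0.8114 tMaxY 0.7661 | tΔX 3.8637 tΔY 1.0353
    t=0.7661 [y] (3,4)
    t=0.8114 [x] (2,4)
    t=1.8014 [y] (2,3)
    t=2.8367 [y] (2,2)
    t=3.8719 [y] (2,1)
    t=4.6751 [x] (1,1)
    t=4.9072 [y] (1,0) — stop
  → r_4 = 4.9072

ranges = [0.2692, 0.3002, 0.2425, 4.9072]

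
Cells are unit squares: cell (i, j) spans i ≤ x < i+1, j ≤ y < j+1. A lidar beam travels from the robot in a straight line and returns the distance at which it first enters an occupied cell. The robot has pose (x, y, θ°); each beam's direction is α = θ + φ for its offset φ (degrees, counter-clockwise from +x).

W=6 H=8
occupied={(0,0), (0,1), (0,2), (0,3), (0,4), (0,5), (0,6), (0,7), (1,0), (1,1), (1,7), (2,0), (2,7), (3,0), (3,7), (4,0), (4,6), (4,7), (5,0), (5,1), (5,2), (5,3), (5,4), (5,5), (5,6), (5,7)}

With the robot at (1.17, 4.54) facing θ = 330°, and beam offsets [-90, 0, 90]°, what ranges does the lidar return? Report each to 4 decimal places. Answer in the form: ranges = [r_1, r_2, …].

beam 1: φ=-90°, α=240°
  d=(-0.5000,-0.8660)  start (1,4)  tX=0.3400 tY=0.6235  stride 1/|dx|=2.0000 1/|dy|=1.1547
    cross x-line → (0,4), t=0.3400 (wall)
  → r_1 = 0.3400
beam 2: φ=0°, α=330°
  d=(0.8660,-0.5000)  start (1,4)  tX=0.9584 tY=1.0800  stride 1/|dx|=1.1547 1/|dy|=2.0000
    cross x-line → (2,4), t=0.9584
    cross y-line → (2,3), t=1.0800
    cross x-line → (3,3), t=2.1131
    cross y-line → (3,2), t=3.0800
    cross x-line → (4,2), t=3.2678
    cross x-line → (5,2), t=4.4225 (wall)
  → r_2 = 4.4225
beam 3: φ=90°, α=60°
  d=(0.5000,0.8660)  start (1,4)  tX=1.6600 tY=0.5312  stride 1/|dx|=2.0000 1/|dy|=1.1547
    cross y-line → (1,5), t=0.5312
    cross x-line → (2,5), t=1.6600
    cross y-line → (2,6), t=1.6859
    cross y-line → (2,7), t=2.8406 (wall)
  → r_3 = 2.8406

ranges = [0.3400, 4.4225, 2.8406]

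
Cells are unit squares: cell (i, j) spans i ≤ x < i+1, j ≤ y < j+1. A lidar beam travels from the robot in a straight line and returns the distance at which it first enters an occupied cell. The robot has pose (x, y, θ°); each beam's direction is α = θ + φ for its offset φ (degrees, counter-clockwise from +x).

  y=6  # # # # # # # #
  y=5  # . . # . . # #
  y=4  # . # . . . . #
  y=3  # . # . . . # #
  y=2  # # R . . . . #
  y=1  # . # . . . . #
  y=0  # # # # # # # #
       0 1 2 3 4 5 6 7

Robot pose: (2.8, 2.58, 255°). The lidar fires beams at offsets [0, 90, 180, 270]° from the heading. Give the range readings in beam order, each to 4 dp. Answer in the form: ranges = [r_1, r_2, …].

ranges = [0.6005, 4.3482, 0.4348, 0.8282]

beam 1: φ=0°, α=255°
  cosα=-0.2588 sinα=-0.9659 | (2,2) | tMaxX 3.0910 tMaxY 0.6005 | tΔX 3.8637 tΔY 1.0353
    t=0.6005 [y] (2,1) — stop
  → r_1 = 0.6005
beam 2: φ=90°, α=345°
  cosα=0.9659 sinα=-0.2588 | (2,2) | tMaxX 0.2071 tMaxY 2.2409 | tΔX 1.0353 tΔY 3.8637
    t=0.2071 [x] (3,2)
    t=1.2423 [x] (4,2)
    t=2.2409 [y] (4,1)
    t=2.2776 [x] (5,1)
    t=3.3129 [x] (6,1)
    t=4.3482 [x] (7,1) — stop
  → r_2 = 4.3482
beam 3: φ=180°, α=75°
  cosα=0.2588 sinα=0.9659 | (2,2) | tMaxX 0.7727 tMaxY 0.4348 | tΔX 3.8637 tΔY 1.0353
    t=0.4348 [y] (2,3) — stop
  → r_3 = 0.4348
beam 4: φ=270°, α=165°
  cosα=-0.9659 sinα=0.2588 | (2,2) | tMaxX 0.8282 tMaxY 1.6228 | tΔX 1.0353 tΔY 3.8637
    t=0.8282 [x] (1,2) — stop
  → r_4 = 0.8282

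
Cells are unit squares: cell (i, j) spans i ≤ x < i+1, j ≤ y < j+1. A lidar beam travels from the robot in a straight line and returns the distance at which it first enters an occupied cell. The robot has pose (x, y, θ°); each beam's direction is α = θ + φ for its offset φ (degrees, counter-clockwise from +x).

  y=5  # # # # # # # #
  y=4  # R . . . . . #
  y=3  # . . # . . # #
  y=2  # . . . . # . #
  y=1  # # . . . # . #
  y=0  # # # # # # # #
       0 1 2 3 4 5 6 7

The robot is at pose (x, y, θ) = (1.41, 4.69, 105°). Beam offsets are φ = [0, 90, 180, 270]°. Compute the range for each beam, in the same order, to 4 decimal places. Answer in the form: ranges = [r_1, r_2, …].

beam 1: φ=0°, α=105°
  direction (-0.2588, 0.9659); cell (1,4); t to first gridline: x 1.5841, y 0.3209 (then +3.8637 / +1.0353)
    (1,5) via y @ 0.3209  # hit
  → r_1 = 0.3209
beam 2: φ=90°, α=195°
  direction (-0.9659, -0.2588); cell (1,4); t to first gridline: x 0.4245, y 2.6660 (then +1.0353 / +3.8637)
    (0,4) via x @ 0.4245  # hit
  → r_2 = 0.4245
beam 3: φ=180°, α=285°
  direction (0.2588, -0.9659); cell (1,4); t to first gridline: x 2.2796, y 0.7143 (then +3.8637 / +1.0353)
    (1,3) via y @ 0.7143
    (1,2) via y @ 1.7496
    (2,2) via x @ 2.2796
    (2,1) via y @ 2.7849
    (2,0) via y @ 3.8202  # hit
  → r_3 = 3.8202
beam 4: φ=270°, α=15°
  direction (0.9659, 0.2588); cell (1,4); t to first gridline: x 0.6108, y 1.1977 (then +1.0353 / +3.8637)
    (2,4) via x @ 0.6108
    (2,5) via y @ 1.1977  # hit
  → r_4 = 1.1977

ranges = [0.3209, 0.4245, 3.8202, 1.1977]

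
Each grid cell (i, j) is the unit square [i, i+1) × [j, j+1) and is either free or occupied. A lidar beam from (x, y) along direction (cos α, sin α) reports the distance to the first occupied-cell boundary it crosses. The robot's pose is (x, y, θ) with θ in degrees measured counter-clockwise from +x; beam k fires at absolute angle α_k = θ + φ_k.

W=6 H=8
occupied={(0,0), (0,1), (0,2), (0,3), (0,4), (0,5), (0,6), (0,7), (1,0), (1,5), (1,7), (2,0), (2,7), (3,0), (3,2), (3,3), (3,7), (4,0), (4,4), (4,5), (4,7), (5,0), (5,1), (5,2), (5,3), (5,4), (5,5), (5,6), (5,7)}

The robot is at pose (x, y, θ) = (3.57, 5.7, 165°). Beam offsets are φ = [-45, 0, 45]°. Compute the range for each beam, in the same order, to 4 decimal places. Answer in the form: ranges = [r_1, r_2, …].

ranges = [1.5011, 2.6607, 2.9676]

beam 1: φ=-45°, α=120°
  cosα=-0.5000 sinα=0.8660 | (3,5) | tMaxX 1.1400 tMaxY 0.3464 | tΔX 2.0000 tΔY 1.1547
    t=0.3464 [y] (3,6)
    t=1.1400 [x] (2,6)
    t=1.5011 [y] (2,7) — stop
  → r_1 = 1.5011
beam 2: φ=0°, α=165°
  cosα=-0.9659 sinα=0.2588 | (3,5) | tMaxX 0.5901 tMaxY 1.1591 | tΔX 1.0353 tΔY 3.8637
    t=0.5901 [x] (2,5)
    t=1.1591 [y] (2,6)
    t=1.6254 [x] (1,6)
    t=2.6607 [x] (0,6) — stop
  → r_2 = 2.6607
beam 3: φ=45°, α=210°
  cosα=-0.8660 sinα=-0.5000 | (3,5) | tMaxX 0.6582 tMaxY 1.4000 | tΔX 1.1547 tΔY 2.0000
    t=0.6582 [x] (2,5)
    t=1.4000 [y] (2,4)
    t=1.8129 [x] (1,4)
    t=2.9676 [x] (0,4) — stop
  → r_3 = 2.9676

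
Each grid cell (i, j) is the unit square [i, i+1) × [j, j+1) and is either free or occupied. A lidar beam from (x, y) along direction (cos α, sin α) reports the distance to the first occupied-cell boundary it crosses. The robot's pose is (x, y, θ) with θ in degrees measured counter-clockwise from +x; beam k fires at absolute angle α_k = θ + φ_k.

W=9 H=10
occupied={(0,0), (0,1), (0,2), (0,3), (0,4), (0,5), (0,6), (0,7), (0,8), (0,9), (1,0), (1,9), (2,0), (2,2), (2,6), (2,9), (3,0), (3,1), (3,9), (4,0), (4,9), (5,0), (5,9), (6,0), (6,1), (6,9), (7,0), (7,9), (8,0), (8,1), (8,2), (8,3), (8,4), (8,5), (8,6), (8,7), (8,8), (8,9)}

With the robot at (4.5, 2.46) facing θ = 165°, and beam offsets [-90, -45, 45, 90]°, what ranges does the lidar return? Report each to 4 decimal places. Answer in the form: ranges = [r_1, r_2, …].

ranges = [6.7707, 4.0876, 0.9200, 1.5115]

beam 1: φ=-90°, α=75°
  dir = (cos 75°, sin 75°) = (0.2588, 0.9659); from cell (4,2)
  next x-line at t=1.9319, next y-line at t=0.5590; Δt_x=3.8637, Δt_y=1.0353
    y: enter (4,3) at t=0.5590
    y: enter (4,4) at t=1.5943
    x: enter (5,4) at t=1.9319
    y: enter (5,5) at t=2.6296
    y: enter (5,6) at t=3.6649
    y: enter (5,7) at t=4.7002
    y: enter (5,8) at t=5.7354
    x: enter (6,8) at t=5.7956
    y: enter (6,9) at t=6.7707 ← occupied
  → r_1 = 6.7707
beam 2: φ=-45°, α=120°
  dir = (cos 120°, sin 120°) = (-0.5000, 0.8660); from cell (4,2)
  next x-line at t=1.0000, next y-line at t=0.6235; Δt_x=2.0000, Δt_y=1.1547
    y: enter (4,3) at t=0.6235
    x: enter (3,3) at t=1.0000
    y: enter (3,4) at t=1.7782
    y: enter (3,5) at t=2.9329
    x: enter (2,5) at t=3.0000
    y: enter (2,6) at t=4.0876 ← occupied
  → r_2 = 4.0876
beam 3: φ=45°, α=210°
  dir = (cos 210°, sin 210°) = (-0.8660, -0.5000); from cell (4,2)
  next x-line at t=0.5774, next y-line at t=0.9200; Δt_x=1.1547, Δt_y=2.0000
    x: enter (3,2) at t=0.5774
    y: enter (3,1) at t=0.9200 ← occupied
  → r_3 = 0.9200
beam 4: φ=90°, α=255°
  dir = (cos 255°, sin 255°) = (-0.2588, -0.9659); from cell (4,2)
  next x-line at t=1.9319, next y-line at t=0.4762; Δt_x=3.8637, Δt_y=1.0353
    y: enter (4,1) at t=0.4762
    y: enter (4,0) at t=1.5115 ← occupied
  → r_4 = 1.5115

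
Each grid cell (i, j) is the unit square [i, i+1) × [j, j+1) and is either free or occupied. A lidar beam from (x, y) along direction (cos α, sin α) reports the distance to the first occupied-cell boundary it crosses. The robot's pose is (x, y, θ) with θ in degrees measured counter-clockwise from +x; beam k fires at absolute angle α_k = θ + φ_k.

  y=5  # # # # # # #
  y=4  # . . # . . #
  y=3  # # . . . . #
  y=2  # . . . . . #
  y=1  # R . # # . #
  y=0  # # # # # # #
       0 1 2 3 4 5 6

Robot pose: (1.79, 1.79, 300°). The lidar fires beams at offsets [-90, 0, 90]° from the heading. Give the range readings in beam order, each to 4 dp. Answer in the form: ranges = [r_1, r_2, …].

ranges = [0.9122, 0.9122, 4.8613]

beam 1: φ=-90°, α=210°
  d=(-0.8660,-0.5000)  start (1,1)  tX=0.9122 tY=1.5800  stride 1/|dx|=1.1547 1/|dy|=2.0000
    cross x-line → (0,1), t=0.9122 (wall)
  → r_1 = 0.9122
beam 2: φ=0°, α=300°
  d=(0.5000,-0.8660)  start (1,1)  tX=0.4200 tY=0.9122  stride 1/|dx|=2.0000 1/|dy|=1.1547
    cross x-line → (2,1), t=0.4200
    cross y-line → (2,0), t=0.9122 (wall)
  → r_2 = 0.9122
beam 3: φ=90°, α=30°
  d=(0.8660,0.5000)  start (1,1)  tX=0.2425 tY=0.4200  stride 1/|dx|=1.1547 1/|dy|=2.0000
    cross x-line → (2,1), t=0.2425
    cross y-line → (2,2), t=0.4200
    cross x-line → (3,2), t=1.3972
    cross y-line → (3,3), t=2.4200
    cross x-line → (4,3), t=2.5519
    cross x-line → (5,3), t=3.7066
    cross y-line → (5,4), t=4.4200
    cross x-line → (6,4), t=4.8613 (wall)
  → r_3 = 4.8613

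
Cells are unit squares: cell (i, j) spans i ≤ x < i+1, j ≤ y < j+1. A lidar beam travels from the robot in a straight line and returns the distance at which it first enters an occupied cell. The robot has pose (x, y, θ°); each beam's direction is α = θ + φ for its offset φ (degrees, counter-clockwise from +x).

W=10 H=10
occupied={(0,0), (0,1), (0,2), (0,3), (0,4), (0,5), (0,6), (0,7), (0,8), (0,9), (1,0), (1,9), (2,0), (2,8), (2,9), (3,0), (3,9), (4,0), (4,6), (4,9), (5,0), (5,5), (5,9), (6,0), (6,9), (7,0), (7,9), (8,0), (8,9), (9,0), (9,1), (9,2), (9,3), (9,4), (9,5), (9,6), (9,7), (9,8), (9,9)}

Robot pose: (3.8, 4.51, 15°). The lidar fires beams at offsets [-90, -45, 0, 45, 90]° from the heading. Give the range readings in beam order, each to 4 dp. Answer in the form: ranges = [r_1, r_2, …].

ranges = [3.6338, 6.0044, 1.8932, 1.7205, 3.6131]

beam 1: φ=-90°, α=285°
  cosα=0.2588 sinα=-0.9659 | (3,4) | tMaxX 0.7727 tMaxY 0.5280 | tΔX 3.8637 tΔY 1.0353
    t=0.5280 [y] (3,3)
    t=0.7727 [x] (4,3)
    t=1.5633 [y] (4,2)
    t=2.5985 [y] (4,1)
    t=3.6338 [y] (4,0) — stop
  → r_1 = 3.6338
beam 2: φ=-45°, α=330°
  cosα=0.8660 sinα=-0.5000 | (3,4) | tMaxX 0.2309 tMaxY 1.0200 | tΔX 1.1547 tΔY 2.0000
    t=0.2309 [x] (4,4)
    t=1.0200 [y] (4,3)
    t=1.3856 [x] (5,3)
    t=2.5403 [x] (6,3)
    t=3.0200 [y] (6,2)
    t=3.6950 [x] (7,2)
    t=4.8497 [x] (8,2)
    t=5.0200 [y] (8,1)
    t=6.0044 [x] (9,1) — stop
  → r_2 = 6.0044
beam 3: φ=0°, α=15°
  cosα=0.9659 sinα=0.2588 | (3,4) | tMaxX 0.2071 tMaxY 1.8932 | tΔX 1.0353 tΔY 3.8637
    t=0.2071 [x] (4,4)
    t=1.2423 [x] (5,4)
    t=1.8932 [y] (5,5) — stop
  → r_3 = 1.8932
beam 4: φ=45°, α=60°
  cosα=0.5000 sinα=0.8660 | (3,4) | tMaxX 0.4000 tMaxY 0.5658 | tΔX 2.0000 tΔY 1.1547
    t=0.4000 [x] (4,4)
    t=0.5658 [y] (4,5)
    t=1.7205 [y] (4,6) — stop
  → r_4 = 1.7205
beam 5: φ=90°, α=105°
  cosα=-0.2588 sinα=0.9659 | (3,4) | tMaxX 3.0910 tMaxY 0.5073 | tΔX 3.8637 tΔY 1.0353
    t=0.5073 [y] (3,5)
    t=1.5426 [y] (3,6)
    t=2.5778 [y] (3,7)
    t=3.0910 [x] (2,7)
    t=3.6131 [y] (2,8) — stop
  → r_5 = 3.6131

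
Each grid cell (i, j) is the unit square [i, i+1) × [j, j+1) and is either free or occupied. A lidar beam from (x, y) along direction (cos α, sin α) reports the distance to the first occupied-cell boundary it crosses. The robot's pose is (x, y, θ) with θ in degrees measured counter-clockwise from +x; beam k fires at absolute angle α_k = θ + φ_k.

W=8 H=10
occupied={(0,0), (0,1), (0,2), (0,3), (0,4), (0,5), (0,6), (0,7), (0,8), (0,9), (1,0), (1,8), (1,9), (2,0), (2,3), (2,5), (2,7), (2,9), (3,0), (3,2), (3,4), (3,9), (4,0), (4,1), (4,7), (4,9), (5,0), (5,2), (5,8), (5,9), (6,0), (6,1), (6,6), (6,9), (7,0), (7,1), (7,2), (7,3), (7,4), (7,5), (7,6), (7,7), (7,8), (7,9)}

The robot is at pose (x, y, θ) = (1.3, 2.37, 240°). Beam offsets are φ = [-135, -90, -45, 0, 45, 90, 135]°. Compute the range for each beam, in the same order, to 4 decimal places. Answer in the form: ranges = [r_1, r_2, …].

beam 1: φ=-135°, α=105°
  d=(-0.2588,0.9659)  start (1,2)  tX=1.1591 tY=0.6522  stride 1/|dx|=3.8637 1/|dy|=1.0353
    cross y-line → (1,3), t=0.6522
    cross x-line → (0,3), t=1.1591 (wall)
  → r_1 = 1.1591
beam 2: φ=-90°, α=150°
  d=(-0.8660,0.5000)  start (1,2)  tX=0.3464 tY=1.2600  stride 1/|dx|=1.1547 1/|dy|=2.0000
    cross x-line → (0,2), t=0.3464 (wall)
  → r_2 = 0.3464
beam 3: φ=-45°, α=195°
  d=(-0.9659,-0.2588)  start (1,2)  tX=0.3106 tY=1.4296  stride 1/|dx|=1.0353 1/|dy|=3.8637
    cross x-line → (0,2), t=0.3106 (wall)
  → r_3 = 0.3106
beam 4: φ=0°, α=240°
  d=(-0.5000,-0.8660)  start (1,2)  tX=0.6000 tY=0.4272  stride 1/|dx|=2.0000 1/|dy|=1.1547
    cross y-line → (1,1), t=0.4272
    cross x-line → (0,1), t=0.6000 (wall)
  → r_4 = 0.6000
beam 5: φ=45°, α=285°
  d=(0.2588,-0.9659)  start (1,2)  tX=2.7046 tY=0.3831  stride 1/|dx|=3.8637 1/|dy|=1.0353
    cross y-line → (1,1), t=0.3831
    cross y-line → (1,0), t=1.4183 (wall)
  → r_5 = 1.4183
beam 6: φ=90°, α=330°
  d=(0.8660,-0.5000)  start (1,2)  tX=0.8083 tY=0.7400  stride 1/|dx|=1.1547 1/|dy|=2.0000
    cross y-line → (1,1), t=0.7400
    cross x-line → (2,1), t=0.8083
    cross x-line → (3,1), t=1.9630
    cross y-line → (3,0), t=2.7400 (wall)
  → r_6 = 2.7400
beam 7: φ=135°, α=15°
  d=(0.9659,0.2588)  start (1,2)  tX=0.7247 tY=2.4341  stride 1/|dx|=1.0353 1/|dy|=3.8637
    cross x-line → (2,2), t=0.7247
    cross x-line → (3,2), t=1.7600 (wall)
  → r_7 = 1.7600

ranges = [1.1591, 0.3464, 0.3106, 0.6000, 1.4183, 2.7400, 1.7600]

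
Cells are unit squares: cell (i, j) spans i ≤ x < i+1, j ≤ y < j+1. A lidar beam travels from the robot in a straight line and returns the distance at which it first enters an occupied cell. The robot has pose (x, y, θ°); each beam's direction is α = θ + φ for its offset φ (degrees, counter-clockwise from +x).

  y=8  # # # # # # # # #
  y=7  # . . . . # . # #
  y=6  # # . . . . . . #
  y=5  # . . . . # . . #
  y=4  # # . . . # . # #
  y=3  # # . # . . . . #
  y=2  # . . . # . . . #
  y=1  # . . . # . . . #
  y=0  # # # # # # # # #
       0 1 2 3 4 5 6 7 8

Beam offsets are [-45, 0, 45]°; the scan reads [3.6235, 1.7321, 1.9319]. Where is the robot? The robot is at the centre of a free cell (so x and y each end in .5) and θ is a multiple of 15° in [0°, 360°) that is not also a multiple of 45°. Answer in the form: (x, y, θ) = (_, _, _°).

Candidates: 38 free-cell centres × 16 headings = 608 poses. Raycast each; keep the one whose scan matches to 4 dp.
  (4.5, 5.5, 330°): beam 1 = 4.6587 ≠ 3.6235 ✗
  (6.5, 5.5, 285°): beam 1 = 1.0000 ≠ 3.6235 ✗
  (1.5, 7.5, 15°): beam 1 = 4.0415 ≠ 3.6235 ✗
  (2.5, 2.5, 150°): beam 1 = 1.9319 ≠ 3.6235 ✗
  …
  (3.5, 6.5, 330°): r_1=3.6235, r_2=1.7321, r_3=1.9319 — all match ✓
Unique over the lattice → pose = (3.5, 6.5, 330°).

(x, y, θ) = (3.5, 6.5, 330°)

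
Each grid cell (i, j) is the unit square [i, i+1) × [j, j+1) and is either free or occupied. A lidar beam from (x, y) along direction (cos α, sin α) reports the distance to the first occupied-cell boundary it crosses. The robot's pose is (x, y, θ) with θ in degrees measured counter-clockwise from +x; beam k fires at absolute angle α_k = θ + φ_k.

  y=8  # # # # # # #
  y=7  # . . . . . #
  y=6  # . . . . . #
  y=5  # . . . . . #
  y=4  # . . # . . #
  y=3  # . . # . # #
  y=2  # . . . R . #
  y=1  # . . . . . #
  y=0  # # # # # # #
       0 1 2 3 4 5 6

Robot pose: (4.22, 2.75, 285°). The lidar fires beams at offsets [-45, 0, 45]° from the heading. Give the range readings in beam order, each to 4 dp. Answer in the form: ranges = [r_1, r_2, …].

ranges = [2.0207, 1.8117, 2.0554]

beam 1: φ=-45°, α=240°
  d=(-0.5000,-0.8660)  start (4,2)  tX=0.4400 tY=0.8660  stride 1/|dx|=2.0000 1/|dy|=1.1547
    cross x-line → (3,2), t=0.4400
    cross y-line → (3,1), t=0.8660
    cross y-line → (3,0), t=2.0207 (wall)
  → r_1 = 2.0207
beam 2: φ=0°, α=285°
  d=(0.2588,-0.9659)  start (4,2)  tX=3.0137 tY=0.7765  stride 1/|dx|=3.8637 1/|dy|=1.0353
    cross y-line → (4,1), t=0.7765
    cross y-line → (4,0), t=1.8117 (wall)
  → r_2 = 1.8117
beam 3: φ=45°, α=330°
  d=(0.8660,-0.5000)  start (4,2)  tX=0.9007 tY=1.5000  stride 1/|dx|=1.1547 1/|dy|=2.0000
    cross x-line → (5,2), t=0.9007
    cross y-line → (5,1), t=1.5000
    cross x-line → (6,1), t=2.0554 (wall)
  → r_3 = 2.0554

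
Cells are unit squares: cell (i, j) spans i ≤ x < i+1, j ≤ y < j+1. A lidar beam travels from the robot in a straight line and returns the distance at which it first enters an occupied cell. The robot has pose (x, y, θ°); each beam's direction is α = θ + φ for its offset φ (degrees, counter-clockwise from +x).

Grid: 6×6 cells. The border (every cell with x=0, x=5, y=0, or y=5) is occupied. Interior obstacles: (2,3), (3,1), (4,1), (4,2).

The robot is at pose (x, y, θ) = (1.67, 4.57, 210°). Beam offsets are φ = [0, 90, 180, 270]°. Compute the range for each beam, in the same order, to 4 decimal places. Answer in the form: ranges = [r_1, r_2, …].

beam 1: φ=0°, α=210°
  dir = (cos 210°, sin 210°) = (-0.8660, -0.5000); from cell (1,4)
  next x-line at t=0.7736, next y-line at t=1.1400; Δt_x=1.1547, Δt_y=2.0000
    x: enter (0,4) at t=0.7736 ← occupied
  → r_1 = 0.7736
beam 2: φ=90°, α=300°
  dir = (cos 300°, sin 300°) = (0.5000, -0.8660); from cell (1,4)
  next x-line at t=0.6600, next y-line at t=0.6582; Δt_x=2.0000, Δt_y=1.1547
    y: enter (1,3) at t=0.6582
    x: enter (2,3) at t=0.6600 ← occupied
  → r_2 = 0.6600
beam 3: φ=180°, α=30°
  dir = (cos 30°, sin 30°) = (0.8660, 0.5000); from cell (1,4)
  next x-line at t=0.3811, next y-line at t=0.8600; Δt_x=1.1547, Δt_y=2.0000
    x: enter (2,4) at t=0.3811
    y: enter (2,5) at t=0.8600 ← occupied
  → r_3 = 0.8600
beam 4: φ=270°, α=120°
  dir = (cos 120°, sin 120°) = (-0.5000, 0.8660); from cell (1,4)
  next x-line at t=1.3400, next y-line at t=0.4965; Δt_x=2.0000, Δt_y=1.1547
    y: enter (1,5) at t=0.4965 ← occupied
  → r_4 = 0.4965

ranges = [0.7736, 0.6600, 0.8600, 0.4965]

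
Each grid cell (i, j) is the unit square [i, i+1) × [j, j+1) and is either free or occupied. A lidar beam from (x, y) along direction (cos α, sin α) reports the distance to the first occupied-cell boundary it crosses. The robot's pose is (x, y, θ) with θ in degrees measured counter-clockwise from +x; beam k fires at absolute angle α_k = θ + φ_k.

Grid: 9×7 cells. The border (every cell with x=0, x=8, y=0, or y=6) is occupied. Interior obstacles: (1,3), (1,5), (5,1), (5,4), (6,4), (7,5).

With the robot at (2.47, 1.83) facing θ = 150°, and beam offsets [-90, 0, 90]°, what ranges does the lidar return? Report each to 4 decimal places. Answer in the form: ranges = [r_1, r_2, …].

beam 1: φ=-90°, α=60°
  cosα=0.5000 sinα=0.8660 | (2,1) | tMaxX 1.0600 tMaxY 0.1963 | tΔX 2.0000 tΔY 1.1547
    t=0.1963 [y] (2,2)
    t=1.0600 [x] (3,2)
    t=1.3510 [y] (3,3)
    t=2.5057 [y] (3,4)
    t=3.0600 [x] (4,4)
    t=3.6604 [y] (4,5)
    t=4.8151 [y] (4,6) — stop
  → r_1 = 4.8151
beam 2: φ=0°, α=150°
  cosα=-0.8660 sinα=0.5000 | (2,1) | tMaxX 0.5427 tMaxY 0.3400 | tΔX 1.1547 tΔY 2.0000
    t=0.3400 [y] (2,2)
    t=0.5427 [x] (1,2)
    t=1.6974 [x] (0,2) — stop
  → r_2 = 1.6974
beam 3: φ=90°, α=240°
  cosα=-0.5000 sinα=-0.8660 | (2,1) | tMaxX 0.9400 tMaxY 0.9584 | tΔX 2.0000 tΔY 1.1547
    t=0.9400 [x] (1,1)
    t=0.9584 [y] (1,0) — stop
  → r_3 = 0.9584

ranges = [4.8151, 1.6974, 0.9584]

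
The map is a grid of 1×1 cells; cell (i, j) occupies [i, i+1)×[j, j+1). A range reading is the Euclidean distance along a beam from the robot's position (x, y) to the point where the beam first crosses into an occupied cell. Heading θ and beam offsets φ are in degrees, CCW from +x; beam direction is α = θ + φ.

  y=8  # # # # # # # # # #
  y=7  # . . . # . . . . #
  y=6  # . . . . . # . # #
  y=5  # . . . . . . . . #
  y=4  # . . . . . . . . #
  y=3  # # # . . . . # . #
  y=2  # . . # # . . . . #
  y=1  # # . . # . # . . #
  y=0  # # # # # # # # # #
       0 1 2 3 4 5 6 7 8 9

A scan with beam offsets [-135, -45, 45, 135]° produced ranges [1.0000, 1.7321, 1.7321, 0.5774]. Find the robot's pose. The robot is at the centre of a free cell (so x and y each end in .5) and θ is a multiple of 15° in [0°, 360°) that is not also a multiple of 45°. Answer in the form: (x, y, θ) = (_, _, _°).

Candidates: 45 free-cell centres × 16 headings = 720 poses. Raycast each; keep the one whose scan matches to 4 dp.
  (8.5, 3.5, 75°): beam 2 = 0.5774 ≠ 1.7321 ✗
  (7.5, 2.5, 15°): beam 3 = 0.5774 ≠ 1.7321 ✗
  (3.5, 3.5, 300°): beam 1 = 0.5176 ≠ 1.0000 ✗
  …
  (7.5, 2.5, 345°): r_1=1.0000, r_2=1.7321, r_3=1.7321, r_4=0.5774 — all match ✓
Only this pose fits every beam.

(x, y, θ) = (7.5, 2.5, 345°)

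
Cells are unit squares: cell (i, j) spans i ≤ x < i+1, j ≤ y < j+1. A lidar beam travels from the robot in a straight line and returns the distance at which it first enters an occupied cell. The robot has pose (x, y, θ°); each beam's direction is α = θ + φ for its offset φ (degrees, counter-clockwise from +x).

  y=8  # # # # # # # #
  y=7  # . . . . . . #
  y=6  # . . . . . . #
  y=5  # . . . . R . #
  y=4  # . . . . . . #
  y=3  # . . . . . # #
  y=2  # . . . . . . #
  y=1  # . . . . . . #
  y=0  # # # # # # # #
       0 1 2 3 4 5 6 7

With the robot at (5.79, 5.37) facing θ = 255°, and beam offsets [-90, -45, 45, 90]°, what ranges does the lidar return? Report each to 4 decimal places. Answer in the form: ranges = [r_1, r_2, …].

beam 1: φ=-90°, α=165°
  cosα=-0.9659 sinα=0.2588 | (5,5) | tMaxX 0.8179 tMaxY 2.4341 | tΔX 1.0353 tΔY 3.8637
    t=0.8179 [x] (4,5)
    t=1.8531 [x] (3,5)
    t=2.4341 [y] (3,6)
    t=2.8884 [x] (2,6)
    t=3.9237 [x] (1,6)
    t=4.9590 [x] (0,6) — stop
  → r_1 = 4.9590
beam 2: φ=-45°, α=210°
  cosα=-0.8660 sinα=-0.5000 | (5,5) | tMaxX 0.9122 tMaxY 0.7400 | tΔX 1.1547 tΔY 2.0000
    t=0.7400 [y] (5,4)
    t=0.9122 [x] (4,4)
    t=2.0669 [x] (3,4)
    t=2.7400 [y] (3,3)
    t=3.2216 [x] (2,3)
    t=4.3763 [x] (1,3)
    t=4.7400 [y] (1,2)
    t=5.5310 [x] (0,2) — stop
  → r_2 = 5.5310
beam 3: φ=45°, α=300°
  cosα=0.5000 sinα=-0.8660 | (5,5) | tMaxX 0.4200 tMaxY 0.4272 | tΔX 2.0000 tΔY 1.1547
    t=0.4200 [x] (6,5)
    t=0.4272 [y] (6,4)
    t=1.5819 [y] (6,3) — stop
  → r_3 = 1.5819
beam 4: φ=90°, α=345°
  cosα=0.9659 sinα=-0.2588 | (5,5) | tMaxX 0.2174 tMaxY 1.4296 | tΔX 1.0353 tΔY 3.8637
    t=0.2174 [x] (6,5)
    t=1.2527 [x] (7,5) — stop
  → r_4 = 1.2527

ranges = [4.9590, 5.5310, 1.5819, 1.2527]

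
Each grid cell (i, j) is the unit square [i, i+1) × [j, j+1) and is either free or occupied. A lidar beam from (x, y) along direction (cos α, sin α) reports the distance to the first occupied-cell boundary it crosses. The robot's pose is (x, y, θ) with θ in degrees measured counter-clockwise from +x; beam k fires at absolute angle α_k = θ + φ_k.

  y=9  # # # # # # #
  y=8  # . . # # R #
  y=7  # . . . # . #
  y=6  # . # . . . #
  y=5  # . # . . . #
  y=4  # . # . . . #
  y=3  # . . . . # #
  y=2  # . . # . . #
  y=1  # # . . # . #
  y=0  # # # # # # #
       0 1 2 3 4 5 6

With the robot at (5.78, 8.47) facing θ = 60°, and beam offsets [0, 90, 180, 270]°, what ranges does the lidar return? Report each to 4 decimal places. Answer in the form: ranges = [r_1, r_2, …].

beam 1: φ=0°, α=60°
  cosα=0.5000 sinα=0.8660 | (5,8) | tMaxX 0.4400 tMaxY 0.6120 | tΔX 2.0000 tΔY 1.1547
    t=0.4400 [x] (6,8) — stop
  → r_1 = 0.4400
beam 2: φ=90°, α=150°
  cosα=-0.8660 sinα=0.5000 | (5,8) | tMaxX 0.9007 tMaxY 1.0600 | tΔX 1.1547 tΔY 2.0000
    t=0.9007 [x] (4,8) — stop
  → r_2 = 0.9007
beam 3: φ=180°, α=240°
  cosα=-0.5000 sinα=-0.8660 | (5,8) | tMaxX 1.5600 tMaxY 0.5427 | tΔX 2.0000 tΔY 1.1547
    t=0.5427 [y] (5,7)
    t=1.5600 [x] (4,7) — stop
  → r_3 = 1.5600
beam 4: φ=270°, α=330°
  cosα=0.8660 sinα=-0.5000 | (5,8) | tMaxX 0.2540 tMaxY 0.9400 | tΔX 1.1547 tΔY 2.0000
    t=0.2540 [x] (6,8) — stop
  → r_4 = 0.2540

ranges = [0.4400, 0.9007, 1.5600, 0.2540]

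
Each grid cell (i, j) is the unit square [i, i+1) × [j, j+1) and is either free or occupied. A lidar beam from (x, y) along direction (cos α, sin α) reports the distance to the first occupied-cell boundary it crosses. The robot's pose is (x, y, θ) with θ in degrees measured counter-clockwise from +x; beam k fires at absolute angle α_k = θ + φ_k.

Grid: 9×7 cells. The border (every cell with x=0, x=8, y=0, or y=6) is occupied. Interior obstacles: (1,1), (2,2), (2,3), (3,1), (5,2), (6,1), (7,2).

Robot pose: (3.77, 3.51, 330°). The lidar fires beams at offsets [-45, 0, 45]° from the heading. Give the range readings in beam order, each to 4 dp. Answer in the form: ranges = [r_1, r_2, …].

ranges = [2.5985, 1.4203, 4.3792]

beam 1: φ=-45°, α=285°
  dir = (cos 285°, sin 285°) = (0.2588, -0.9659); from cell (3,3)
  next x-line at t=0.8887, next y-line at t=0.5280; Δt_x=3.8637, Δt_y=1.0353
    y: enter (3,2) at t=0.5280
    x: enter (4,2) at t=0.8887
    y: enter (4,1) at t=1.5633
    y: enter (4,0) at t=2.5985 ← occupied
  → r_1 = 2.5985
beam 2: φ=0°, α=330°
  dir = (cos 330°, sin 330°) = (0.8660, -0.5000); from cell (3,3)
  next x-line at t=0.2656, next y-line at t=1.0200; Δt_x=1.1547, Δt_y=2.0000
    x: enter (4,3) at t=0.2656
    y: enter (4,2) at t=1.0200
    x: enter (5,2) at t=1.4203 ← occupied
  → r_2 = 1.4203
beam 3: φ=45°, α=15°
  dir = (cos 15°, sin 15°) = (0.9659, 0.2588); from cell (3,3)
  next x-line at t=0.2381, next y-line at t=1.8932; Δt_x=1.0353, Δt_y=3.8637
    x: enter (4,3) at t=0.2381
    x: enter (5,3) at t=1.2734
    y: enter (5,4) at t=1.8932
    x: enter (6,4) at t=2.3087
    x: enter (7,4) at t=3.3439
    x: enter (8,4) at t=4.3792 ← occupied
  → r_3 = 4.3792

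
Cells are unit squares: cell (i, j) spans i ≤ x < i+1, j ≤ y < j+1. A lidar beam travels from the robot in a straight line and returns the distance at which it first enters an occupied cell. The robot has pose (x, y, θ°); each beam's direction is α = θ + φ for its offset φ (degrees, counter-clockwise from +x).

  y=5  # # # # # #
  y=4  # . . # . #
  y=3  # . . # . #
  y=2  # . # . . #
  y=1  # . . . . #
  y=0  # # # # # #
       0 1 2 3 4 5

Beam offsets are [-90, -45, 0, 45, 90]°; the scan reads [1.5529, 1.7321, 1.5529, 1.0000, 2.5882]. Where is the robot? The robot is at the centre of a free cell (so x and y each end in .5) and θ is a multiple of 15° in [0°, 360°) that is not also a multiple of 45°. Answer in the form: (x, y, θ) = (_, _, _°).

(x, y, θ) = (3.5, 1.5, 75°)

Candidates: 13 free-cell centres × 16 headings = 208 poses. Raycast each; keep the one whose scan matches to 4 dp.
  (4.5, 2.5, 15°): beam 2 = 0.5774 ≠ 1.7321 ✗
  (1.5, 1.5, 15°): beam 1 = 0.5176 ≠ 1.5529 ✗
  (4.5, 3.5, 285°): beam 1 = 0.5176 ≠ 1.5529 ✗
  …
  (3.5, 1.5, 75°): r_1=1.5529, r_2=1.7321, r_3=1.5529, r_4=1.0000, r_5=2.5882 — all match ✓
Only this pose fits every beam.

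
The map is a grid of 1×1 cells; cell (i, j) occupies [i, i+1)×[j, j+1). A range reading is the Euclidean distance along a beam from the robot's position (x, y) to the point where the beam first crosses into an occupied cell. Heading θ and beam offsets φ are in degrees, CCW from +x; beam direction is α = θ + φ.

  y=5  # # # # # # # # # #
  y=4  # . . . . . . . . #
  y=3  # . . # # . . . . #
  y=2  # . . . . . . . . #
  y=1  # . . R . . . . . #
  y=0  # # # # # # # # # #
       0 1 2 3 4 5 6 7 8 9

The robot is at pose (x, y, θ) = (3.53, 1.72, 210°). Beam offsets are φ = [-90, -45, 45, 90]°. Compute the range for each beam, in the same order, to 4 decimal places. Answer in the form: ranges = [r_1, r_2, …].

ranges = [3.7874, 2.6192, 0.7454, 0.8314]

beam 1: φ=-90°, α=120°
  direction (-0.5000, 0.8660); cell (3,1); t to first gridline: x 1.0600, y 0.3233 (then +2.0000 / +1.1547)
    (3,2) via y @ 0.3233
    (2,2) via x @ 1.0600
    (2,3) via y @ 1.4780
    (2,4) via y @ 2.6327
    (1,4) via x @ 3.0600
    (1,5) via y @ 3.7874  # hit
  → r_1 = 3.7874
beam 2: φ=-45°, α=165°
  direction (-0.9659, 0.2588); cell (3,1); t to first gridline: x 0.5487, y 1.0818 (then +1.0353 / +3.8637)
    (2,1) via x @ 0.5487
    (2,2) via y @ 1.0818
    (1,2) via x @ 1.5840
    (0,2) via x @ 2.6192  # hit
  → r_2 = 2.6192
beam 3: φ=45°, α=255°
  direction (-0.2588, -0.9659); cell (3,1); t to first gridline: x 2.0478, y 0.7454 (then +3.8637 / +1.0353)
    (3,0) via y @ 0.7454  # hit
  → r_3 = 0.7454
beam 4: φ=90°, α=300°
  direction (0.5000, -0.8660); cell (3,1); t to first gridline: x 0.9400, y 0.8314 (then +2.0000 / +1.1547)
    (3,0) via y @ 0.8314  # hit
  → r_4 = 0.8314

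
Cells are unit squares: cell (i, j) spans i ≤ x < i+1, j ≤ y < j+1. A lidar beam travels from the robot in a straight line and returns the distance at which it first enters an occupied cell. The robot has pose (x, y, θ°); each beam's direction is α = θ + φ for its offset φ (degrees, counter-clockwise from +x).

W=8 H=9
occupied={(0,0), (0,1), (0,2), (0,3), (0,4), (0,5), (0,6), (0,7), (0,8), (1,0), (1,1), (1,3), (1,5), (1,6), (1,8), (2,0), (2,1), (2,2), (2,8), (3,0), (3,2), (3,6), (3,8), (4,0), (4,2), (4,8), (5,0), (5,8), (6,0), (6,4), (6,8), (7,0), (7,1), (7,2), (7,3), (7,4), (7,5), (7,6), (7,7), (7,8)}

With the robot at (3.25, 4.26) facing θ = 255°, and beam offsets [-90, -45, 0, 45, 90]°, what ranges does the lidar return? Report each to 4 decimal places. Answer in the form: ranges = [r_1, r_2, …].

ranges = [2.3294, 1.4434, 1.3044, 1.4549, 3.8823]

beam 1: φ=-90°, α=165°
  direction (-0.9659, 0.2588); cell (3,4); t to first gridline: x 0.2588, y 2.8591 (then +1.0353 / +3.8637)
    (2,4) via x @ 0.2588
    (1,4) via x @ 1.2941
    (0,4) via x @ 2.3294  # hit
  → r_1 = 2.3294
beam 2: φ=-45°, α=210°
  direction (-0.8660, -0.5000); cell (3,4); t to first gridline: x 0.2887, y 0.5200 (then +1.1547 / +2.0000)
    (2,4) via x @ 0.2887
    (2,3) via y @ 0.5200
    (1,3) via x @ 1.4434  # hit
  → r_2 = 1.4434
beam 3: φ=0°, α=255°
  direction (-0.2588, -0.9659); cell (3,4); t to first gridline: x 0.9659, y 0.2692 (then +3.8637 / +1.0353)
    (3,3) via y @ 0.2692
    (2,3) via x @ 0.9659
    (2,2) via y @ 1.3044  # hit
  → r_3 = 1.3044
beam 4: φ=45°, α=300°
  direction (0.5000, -0.8660); cell (3,4); t to first gridline: x 1.5000, y 0.3002 (then +2.0000 / +1.1547)
    (3,3) via y @ 0.3002
    (3,2) via y @ 1.4549  # hit
  → r_4 = 1.4549
beam 5: φ=90°, α=345°
  direction (0.9659, -0.2588); cell (3,4); t to first gridline: x 0.7765, y 1.0046 (then +1.0353 / +3.8637)
    (4,4) via x @ 0.7765
    (4,3) via y @ 1.0046
    (5,3) via x @ 1.8117
    (6,3) via x @ 2.8470
    (7,3) via x @ 3.8823  # hit
  → r_5 = 3.8823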